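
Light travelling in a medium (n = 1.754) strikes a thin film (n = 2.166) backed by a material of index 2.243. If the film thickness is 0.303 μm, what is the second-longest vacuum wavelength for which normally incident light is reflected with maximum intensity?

656 nm

At the upper boundary (n = 1.754 to n = 2.166) the reflected ray undergoes a half-wave phase shift.
At the lower boundary (n = 2.166 to n = 2.243) the reflected ray undergoes a half-wave phase shift.
Zero or two π shifts → no net half-wave offset.
For maximum reflection here: 2 n t = m λ.
λ = 2 n t / m. The second-longest wavelength is m = 2: λ = 2 × 2.166 × 303 / 2.00 = 656 nm.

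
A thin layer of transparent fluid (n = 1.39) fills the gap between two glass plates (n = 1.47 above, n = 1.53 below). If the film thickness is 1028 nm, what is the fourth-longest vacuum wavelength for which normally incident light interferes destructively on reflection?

Top surface (1.47 → 1.39): reflection off a lower-index medium gives no phase shift.
At the lower boundary (n = 1.39 to n = 1.53) the reflected ray undergoes a half-wave phase shift.
Exactly one π shift → a net half-wave offset.
So the condition for destructive reflection is 2 n t = m λ.
λ = 2 n t / m. The fourth-longest wavelength is m = 4: λ = 2 × 1.39 × 1028 / 4.00 = 714 nm.

714 nm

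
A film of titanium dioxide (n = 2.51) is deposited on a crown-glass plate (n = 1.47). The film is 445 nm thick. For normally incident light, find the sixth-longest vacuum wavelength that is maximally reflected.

Ray reflecting at the top interface goes from n = 1.0 toward n = 2.51: a half-wave phase shift.
At the lower boundary (n = 2.51 to n = 1.47) the reflected ray undergoes no phase shift.
Net: one phase inversion between the two reflected rays.
With one net inversion, constructive interference in reflection requires 2 n t = (m + ½) λ.
λ = 2 n t / (m + ½). The sixth-longest wavelength is m = 5: λ = 2 × 2.51 × 445 / 5.50 = 406 nm.

406 nm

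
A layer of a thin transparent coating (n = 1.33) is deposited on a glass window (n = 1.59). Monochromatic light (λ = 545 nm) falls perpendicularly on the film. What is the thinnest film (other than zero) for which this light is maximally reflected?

205 nm

At the upper boundary (n = 1.0 to n = 1.33) the reflected ray undergoes a half-wave phase shift.
At the lower boundary (n = 1.33 to n = 1.59) the reflected ray undergoes a half-wave phase shift.
Zero or two π shifts → no net half-wave offset.
So the condition for constructive reflection is 2 n t = m λ.
Minimum nonzero at m = 1: t = λ / (2 n) = 545 / (2 × 1.33) = 205 nm.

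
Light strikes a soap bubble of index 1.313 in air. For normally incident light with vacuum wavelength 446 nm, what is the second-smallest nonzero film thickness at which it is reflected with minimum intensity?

Top surface (1.0 → 1.313): reflection off a higher-index medium gives a half-wave phase shift.
At the lower boundary (n = 1.313 to n = 1.0) the reflected ray undergoes no phase shift.
Net: one phase inversion between the two reflected rays.
So the condition for destructive reflection is 2 n t = m λ.
The second-smallest nonzero thickness corresponds to m = 2: t = m λ / (2 n) = 2.00 × 446 / (2 × 1.313) = 340 nm.

340 nm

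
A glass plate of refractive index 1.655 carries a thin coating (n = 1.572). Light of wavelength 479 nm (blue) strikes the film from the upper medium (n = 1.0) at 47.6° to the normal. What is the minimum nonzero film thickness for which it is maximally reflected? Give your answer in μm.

0.173 μm

At the upper boundary (n = 1.0 to n = 1.572) the reflected ray undergoes a half-wave phase shift.
At the lower boundary (n = 1.572 to n = 1.655) the reflected ray undergoes a half-wave phase shift.
Zero or two π shifts → no net half-wave offset.
For maximum reflection here: 2 n t cos θ_r = m λ.
Snell's law: 1.0 sin 47.6° = 1.572 sin θ_r → sin θ_r = 0.470, cos θ_r = 0.883.
Minimum nonzero at m = 1: t = λ / (2 n cos θ_r) = 479 / (2 × 1.572 × 0.883) = 173 nm.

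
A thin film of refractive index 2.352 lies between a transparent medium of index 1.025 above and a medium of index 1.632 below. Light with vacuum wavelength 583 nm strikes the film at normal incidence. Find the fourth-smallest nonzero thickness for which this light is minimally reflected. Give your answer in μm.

Top surface (1.025 → 2.352): reflection off a higher-index medium gives a half-wave phase shift.
Bottom surface (2.352 → 1.632): reflection off a lower-index medium gives no phase shift.
Net: one phase inversion between the two reflected rays.
So the condition for destructive reflection is 2 n t = m λ.
The fourth-smallest nonzero thickness corresponds to m = 4: t = m λ / (2 n) = 4.00 × 583 / (2 × 2.352) = 496 nm.

0.496 μm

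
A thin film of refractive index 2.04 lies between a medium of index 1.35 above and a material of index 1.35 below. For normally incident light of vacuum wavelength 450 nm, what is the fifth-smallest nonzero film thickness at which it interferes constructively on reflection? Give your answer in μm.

At the upper boundary (n = 1.35 to n = 2.04) the reflected ray undergoes a half-wave phase shift.
At the lower boundary (n = 2.04 to n = 1.35) the reflected ray undergoes no phase shift.
The two reflections differ by half a wavelength.
So the condition for constructive reflection is 2 n t = (m + ½) λ.
The fifth-smallest nonzero thickness corresponds to m = 4: t = (m + ½) λ / (2 n) = 4.50 × 450 / (2 × 2.04) = 496 nm.

0.496 μm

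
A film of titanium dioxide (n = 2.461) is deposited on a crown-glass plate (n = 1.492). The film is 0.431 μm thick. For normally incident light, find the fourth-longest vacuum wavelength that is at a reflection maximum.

Ray reflecting at the top interface goes from n = 1.0 toward n = 2.461: a half-wave phase shift.
Ray reflecting at the bottom interface goes from n = 2.461 toward n = 1.492: no phase shift.
The two reflections differ by half a wavelength.
With one net inversion, constructive interference in reflection requires 2 n t = (m + ½) λ.
λ = 2 n t / (m + ½). The fourth-longest wavelength is m = 3: λ = 2 × 2.461 × 431 / 3.50 = 606 nm.

606 nm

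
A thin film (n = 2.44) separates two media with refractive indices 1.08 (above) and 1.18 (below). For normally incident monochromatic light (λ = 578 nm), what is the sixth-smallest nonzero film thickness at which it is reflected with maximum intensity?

651 nm

At the upper boundary (n = 1.08 to n = 2.44) the reflected ray undergoes a half-wave phase shift.
At the lower boundary (n = 2.44 to n = 1.18) the reflected ray undergoes no phase shift.
Exactly one π shift → a net half-wave offset.
So the condition for constructive reflection is 2 n t = (m + ½) λ.
The sixth-smallest nonzero thickness corresponds to m = 5: t = (m + ½) λ / (2 n) = 5.50 × 578 / (2 × 2.44) = 651 nm.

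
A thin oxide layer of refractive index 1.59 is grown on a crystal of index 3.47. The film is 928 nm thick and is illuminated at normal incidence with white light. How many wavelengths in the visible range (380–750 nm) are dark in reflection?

4

Ray reflecting at the top interface goes from n = 1.0 toward n = 1.59: a half-wave phase shift.
At the lower boundary (n = 1.59 to n = 3.47) the reflected ray undergoes a half-wave phase shift.
Zero or two π shifts → no net half-wave offset.
So the condition for destructive reflection is 2 n t = (m + ½) λ.
λ = 2 n t / (m + ½) = 2951 / (m + ½) nm.
m=3: 843 nm (IR); m=4: 656 nm (visible); m=5: 537 nm (visible); m=6: 454 nm (visible); m=7: 393 nm (visible); m=8: 347 nm (UV).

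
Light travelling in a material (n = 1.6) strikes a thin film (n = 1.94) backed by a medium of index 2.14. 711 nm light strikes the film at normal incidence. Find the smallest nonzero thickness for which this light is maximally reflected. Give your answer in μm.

0.183 μm

Top surface (1.6 → 1.94): reflection off a higher-index medium gives a half-wave phase shift.
At the lower boundary (n = 1.94 to n = 2.14) the reflected ray undergoes a half-wave phase shift.
The two reflections carry the same phase change, so no net offset.
So the condition for constructive reflection is 2 n t = m λ.
The smallest nonzero thickness corresponds to m = 1: t = m λ / (2 n) = 1.00 × 711 / (2 × 1.94) = 183 nm.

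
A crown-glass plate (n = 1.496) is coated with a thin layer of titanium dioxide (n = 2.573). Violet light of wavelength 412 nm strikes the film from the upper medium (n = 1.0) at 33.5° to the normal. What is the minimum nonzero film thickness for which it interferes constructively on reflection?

Ray reflecting at the top interface goes from n = 1.0 toward n = 2.573: a half-wave phase shift.
Bottom surface (2.573 → 1.496): reflection off a lower-index medium gives no phase shift.
Net: one phase inversion between the two reflected rays.
With one net inversion, constructive interference in reflection requires 2 n t cos θ_r = (m + ½) λ.
Snell's law: 1.0 sin 33.5° = 2.573 sin θ_r → sin θ_r = 0.215, cos θ_r = 0.977.
Minimum at m = 0: t = λ / (4 n cos θ_r) = 412 / (4 × 2.573 × 0.977) = 41.0 nm.

41.0 nm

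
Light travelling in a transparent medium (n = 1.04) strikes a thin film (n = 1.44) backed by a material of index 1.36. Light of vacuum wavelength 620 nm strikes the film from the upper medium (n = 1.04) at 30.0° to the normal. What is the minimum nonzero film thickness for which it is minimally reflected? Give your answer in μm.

0.231 μm

Top surface (1.04 → 1.44): reflection off a higher-index medium gives a half-wave phase shift.
At the lower boundary (n = 1.44 to n = 1.36) the reflected ray undergoes no phase shift.
Net: one phase inversion between the two reflected rays.
With one net inversion, destructive interference in reflection requires 2 n t cos θ_r = m λ.
Snell's law: 1.04 sin 30.0° = 1.44 sin θ_r → sin θ_r = 0.361, cos θ_r = 0.933.
Minimum nonzero at m = 1: t = λ / (2 n cos θ_r) = 620 / (2 × 1.44 × 0.933) = 231 nm.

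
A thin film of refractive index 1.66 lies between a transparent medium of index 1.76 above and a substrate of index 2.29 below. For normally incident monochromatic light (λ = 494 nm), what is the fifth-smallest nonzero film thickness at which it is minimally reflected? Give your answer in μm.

0.744 μm

Ray reflecting at the top interface goes from n = 1.76 toward n = 1.66: no phase shift.
Ray reflecting at the bottom interface goes from n = 1.66 toward n = 2.29: a half-wave phase shift.
The two reflections differ by half a wavelength.
So the condition for destructive reflection is 2 n t = m λ.
The fifth-smallest nonzero thickness corresponds to m = 5: t = m λ / (2 n) = 5.00 × 494 / (2 × 1.66) = 744 nm.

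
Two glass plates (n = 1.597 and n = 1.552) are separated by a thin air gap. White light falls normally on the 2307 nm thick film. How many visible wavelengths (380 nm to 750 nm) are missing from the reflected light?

6

At the upper boundary (n = 1.597 to n = 1.0) the reflected ray undergoes no phase shift.
Ray reflecting at the bottom interface goes from n = 1.0 toward n = 1.552: a half-wave phase shift.
Net: one phase inversion between the two reflected rays.
With one net inversion, destructive interference in reflection requires 2 n t = m λ.
λ = 2 n t / m = 4614 / m nm.
m=6: 769 nm (IR); m=7: 659 nm (visible); m=8: 577 nm (visible); m=9: 513 nm (visible); m=10: 461 nm (visible); m=11: 419 nm (visible); m=12: 385 nm (visible); m=13: 355 nm (UV).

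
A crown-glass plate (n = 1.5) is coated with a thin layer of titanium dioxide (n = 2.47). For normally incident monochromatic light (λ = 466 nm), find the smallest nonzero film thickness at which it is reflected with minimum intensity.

94.3 nm

At the upper boundary (n = 1.0 to n = 2.47) the reflected ray undergoes a half-wave phase shift.
Bottom surface (2.47 → 1.5): reflection off a lower-index medium gives no phase shift.
The two reflections differ by half a wavelength.
For dark reflection here: 2 n t = m λ.
Minimum nonzero at m = 1: t = λ / (2 n) = 466 / (2 × 2.47) = 94.3 nm.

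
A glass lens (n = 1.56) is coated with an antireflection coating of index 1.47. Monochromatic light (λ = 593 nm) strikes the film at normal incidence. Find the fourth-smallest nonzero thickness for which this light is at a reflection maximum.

807 nm

Top surface (1.0 → 1.47): reflection off a higher-index medium gives a half-wave phase shift.
Ray reflecting at the bottom interface goes from n = 1.47 toward n = 1.56: a half-wave phase shift.
Net: no relative phase inversion (both shifts match).
With no net inversion, constructive interference in reflection requires 2 n t = m λ.
The fourth-smallest nonzero thickness corresponds to m = 4: t = m λ / (2 n) = 4.00 × 593 / (2 × 1.47) = 807 nm.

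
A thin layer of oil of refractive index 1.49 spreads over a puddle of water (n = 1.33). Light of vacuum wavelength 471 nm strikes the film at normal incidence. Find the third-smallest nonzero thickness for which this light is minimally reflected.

At the upper boundary (n = 1.0 to n = 1.49) the reflected ray undergoes a half-wave phase shift.
Ray reflecting at the bottom interface goes from n = 1.49 toward n = 1.33: no phase shift.
Net: one phase inversion between the two reflected rays.
So the condition for destructive reflection is 2 n t = m λ.
The third-smallest nonzero thickness corresponds to m = 3: t = m λ / (2 n) = 3.00 × 471 / (2 × 1.49) = 474 nm.

474 nm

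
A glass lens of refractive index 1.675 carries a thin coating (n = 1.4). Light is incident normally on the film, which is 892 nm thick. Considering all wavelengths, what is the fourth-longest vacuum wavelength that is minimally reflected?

714 nm

Top surface (1.0 → 1.4): reflection off a higher-index medium gives a half-wave phase shift.
Ray reflecting at the bottom interface goes from n = 1.4 toward n = 1.675: a half-wave phase shift.
Net: no relative phase inversion (both shifts match).
So the condition for destructive reflection is 2 n t = (m + ½) λ.
λ = 2 n t / (m + ½). The fourth-longest wavelength is m = 3: λ = 2 × 1.4 × 892 / 3.50 = 714 nm.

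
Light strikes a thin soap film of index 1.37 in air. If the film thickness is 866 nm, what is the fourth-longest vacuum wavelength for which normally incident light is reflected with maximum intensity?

Top surface (1.0 → 1.37): reflection off a higher-index medium gives a half-wave phase shift.
At the lower boundary (n = 1.37 to n = 1.0) the reflected ray undergoes no phase shift.
Exactly one π shift → a net half-wave offset.
With one net inversion, constructive interference in reflection requires 2 n t = (m + ½) λ.
λ = 2 n t / (m + ½). The fourth-longest wavelength is m = 3: λ = 2 × 1.37 × 866 / 3.50 = 678 nm.

678 nm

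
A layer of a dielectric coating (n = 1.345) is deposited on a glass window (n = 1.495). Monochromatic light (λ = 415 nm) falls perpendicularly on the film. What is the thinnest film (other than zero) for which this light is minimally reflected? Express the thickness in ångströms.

At the upper boundary (n = 1.0 to n = 1.345) the reflected ray undergoes a half-wave phase shift.
Bottom surface (1.345 → 1.495): reflection off a higher-index medium gives a half-wave phase shift.
Zero or two π shifts → no net half-wave offset.
For weak reflection here: 2 n t = (m + ½) λ.
Minimum at m = 0: t = λ / (4 n) = 415 / (4 × 1.345) = 77.1 nm.

771 Å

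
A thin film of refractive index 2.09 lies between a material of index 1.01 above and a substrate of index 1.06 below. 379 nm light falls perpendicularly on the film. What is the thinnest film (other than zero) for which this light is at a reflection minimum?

90.7 nm

Ray reflecting at the top interface goes from n = 1.01 toward n = 2.09: a half-wave phase shift.
Bottom surface (2.09 → 1.06): reflection off a lower-index medium gives no phase shift.
Net: one phase inversion between the two reflected rays.
With one net inversion, destructive interference in reflection requires 2 n t = m λ.
Minimum nonzero at m = 1: t = λ / (2 n) = 379 / (2 × 2.09) = 90.7 nm.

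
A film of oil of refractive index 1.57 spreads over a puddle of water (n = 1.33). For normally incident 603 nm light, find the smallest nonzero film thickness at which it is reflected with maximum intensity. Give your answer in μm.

0.0960 μm

Ray reflecting at the top interface goes from n = 1.0 toward n = 1.57: a half-wave phase shift.
Bottom surface (1.57 → 1.33): reflection off a lower-index medium gives no phase shift.
The two reflections differ by half a wavelength.
With one net inversion, constructive interference in reflection requires 2 n t = (m + ½) λ.
Minimum at m = 0: t = λ / (4 n) = 603 / (4 × 1.57) = 96.0 nm.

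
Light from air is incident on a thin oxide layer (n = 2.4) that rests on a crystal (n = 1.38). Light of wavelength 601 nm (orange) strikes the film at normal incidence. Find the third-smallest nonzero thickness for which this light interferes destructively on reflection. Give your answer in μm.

0.376 μm

Ray reflecting at the top interface goes from n = 1.0 toward n = 2.4: a half-wave phase shift.
Bottom surface (2.4 → 1.38): reflection off a lower-index medium gives no phase shift.
The two reflections differ by half a wavelength.
So the condition for destructive reflection is 2 n t = m λ.
The third-smallest nonzero thickness corresponds to m = 3: t = m λ / (2 n) = 3.00 × 601 / (2 × 2.4) = 376 nm.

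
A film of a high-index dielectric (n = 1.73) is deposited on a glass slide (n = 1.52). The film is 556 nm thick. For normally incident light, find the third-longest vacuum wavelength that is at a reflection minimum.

Ray reflecting at the top interface goes from n = 1.0 toward n = 1.73: a half-wave phase shift.
Bottom surface (1.73 → 1.52): reflection off a lower-index medium gives no phase shift.
The two reflections differ by half a wavelength.
So the condition for destructive reflection is 2 n t = m λ.
λ = 2 n t / m. The third-longest wavelength is m = 3: λ = 2 × 1.73 × 556 / 3.00 = 641 nm.

641 nm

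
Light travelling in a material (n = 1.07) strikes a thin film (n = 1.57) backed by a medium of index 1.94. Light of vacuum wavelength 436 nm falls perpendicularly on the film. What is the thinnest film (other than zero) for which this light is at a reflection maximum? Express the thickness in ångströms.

1389 Å

Ray reflecting at the top interface goes from n = 1.07 toward n = 1.57: a half-wave phase shift.
At the lower boundary (n = 1.57 to n = 1.94) the reflected ray undergoes a half-wave phase shift.
Zero or two π shifts → no net half-wave offset.
So the condition for constructive reflection is 2 n t = m λ.
Minimum nonzero at m = 1: t = λ / (2 n) = 436 / (2 × 1.57) = 139 nm.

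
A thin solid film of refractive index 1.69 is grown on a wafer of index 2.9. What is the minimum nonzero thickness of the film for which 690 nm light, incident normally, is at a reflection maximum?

204 nm

Ray reflecting at the top interface goes from n = 1.0 toward n = 1.69: a half-wave phase shift.
Ray reflecting at the bottom interface goes from n = 1.69 toward n = 2.9: a half-wave phase shift.
Zero or two π shifts → no net half-wave offset.
So the condition for constructive reflection is 2 n t = m λ.
Minimum nonzero at m = 1: t = λ / (2 n) = 690 / (2 × 1.69) = 204 nm.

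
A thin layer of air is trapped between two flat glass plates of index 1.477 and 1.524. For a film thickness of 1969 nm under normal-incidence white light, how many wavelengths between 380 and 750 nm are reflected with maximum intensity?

At the upper boundary (n = 1.477 to n = 1.0) the reflected ray undergoes no phase shift.
At the lower boundary (n = 1.0 to n = 1.524) the reflected ray undergoes a half-wave phase shift.
Net: one phase inversion between the two reflected rays.
With one net inversion, constructive interference in reflection requires 2 n t = (m + ½) λ.
λ = 2 n t / (m + ½) = 3938 / (m + ½) nm.
m=4: 875 nm (IR); m=5: 716 nm (visible); m=6: 606 nm (visible); m=7: 525 nm (visible); m=8: 463 nm (visible); m=9: 415 nm (visible); m=10: 375 nm (UV).

5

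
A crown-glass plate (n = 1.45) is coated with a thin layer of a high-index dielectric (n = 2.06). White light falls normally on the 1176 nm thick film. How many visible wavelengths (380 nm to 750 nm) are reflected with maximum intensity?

7

Top surface (1.0 → 2.06): reflection off a higher-index medium gives a half-wave phase shift.
Bottom surface (2.06 → 1.45): reflection off a lower-index medium gives no phase shift.
The two reflections differ by half a wavelength.
For maximum reflection here: 2 n t = (m + ½) λ.
λ = 2 n t / (m + ½) = 4845 / (m + ½) nm.
m=5: 881 nm (IR); m=6: 745 nm (visible); m=7: 646 nm (visible); m=8: 570 nm (visible); m=9: 510 nm (visible); m=10: 461 nm (visible); m=11: 421 nm (visible); m=12: 388 nm (visible); m=13: 359 nm (UV).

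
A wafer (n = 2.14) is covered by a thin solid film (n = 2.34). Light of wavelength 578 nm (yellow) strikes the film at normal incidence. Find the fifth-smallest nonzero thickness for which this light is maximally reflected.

556 nm

Top surface (1.0 → 2.34): reflection off a higher-index medium gives a half-wave phase shift.
At the lower boundary (n = 2.34 to n = 2.14) the reflected ray undergoes no phase shift.
The two reflections differ by half a wavelength.
For strong reflection here: 2 n t = (m + ½) λ.
The fifth-smallest nonzero thickness corresponds to m = 4: t = (m + ½) λ / (2 n) = 4.50 × 578 / (2 × 2.34) = 556 nm.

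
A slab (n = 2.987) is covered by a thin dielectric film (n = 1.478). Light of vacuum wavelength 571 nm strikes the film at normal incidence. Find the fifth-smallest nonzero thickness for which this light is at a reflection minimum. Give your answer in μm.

At the upper boundary (n = 1.0 to n = 1.478) the reflected ray undergoes a half-wave phase shift.
At the lower boundary (n = 1.478 to n = 2.987) the reflected ray undergoes a half-wave phase shift.
Zero or two π shifts → no net half-wave offset.
With no net inversion, destructive interference in reflection requires 2 n t = (m + ½) λ.
The fifth-smallest nonzero thickness corresponds to m = 4: t = (m + ½) λ / (2 n) = 4.50 × 571 / (2 × 1.478) = 869 nm.

0.869 μm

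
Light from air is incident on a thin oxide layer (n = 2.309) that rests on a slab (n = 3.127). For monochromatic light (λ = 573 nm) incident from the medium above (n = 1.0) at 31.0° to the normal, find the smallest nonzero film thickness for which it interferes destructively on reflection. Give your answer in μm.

At the upper boundary (n = 1.0 to n = 2.309) the reflected ray undergoes a half-wave phase shift.
Ray reflecting at the bottom interface goes from n = 2.309 toward n = 3.127: a half-wave phase shift.
Net: no relative phase inversion (both shifts match).
For weak reflection here: 2 n t cos θ_r = (m + ½) λ.
Snell's law: 1.0 sin 31.0° = 2.309 sin θ_r → sin θ_r = 0.223, cos θ_r = 0.975.
Minimum at m = 0: t = λ / (4 n cos θ_r) = 573 / (4 × 2.309 × 0.975) = 63.6 nm.

0.0636 μm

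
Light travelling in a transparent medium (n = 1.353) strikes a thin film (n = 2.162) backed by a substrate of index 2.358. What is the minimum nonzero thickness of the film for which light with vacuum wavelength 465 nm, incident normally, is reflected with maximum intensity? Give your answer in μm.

0.108 μm

Ray reflecting at the top interface goes from n = 1.353 toward n = 2.162: a half-wave phase shift.
At the lower boundary (n = 2.162 to n = 2.358) the reflected ray undergoes a half-wave phase shift.
The two reflections carry the same phase change, so no net offset.
With no net inversion, constructive interference in reflection requires 2 n t = m λ.
Minimum nonzero at m = 1: t = λ / (2 n) = 465 / (2 × 2.162) = 108 nm.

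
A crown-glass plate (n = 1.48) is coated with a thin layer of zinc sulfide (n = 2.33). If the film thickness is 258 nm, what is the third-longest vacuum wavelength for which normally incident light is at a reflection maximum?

At the upper boundary (n = 1.0 to n = 2.33) the reflected ray undergoes a half-wave phase shift.
Bottom surface (2.33 → 1.48): reflection off a lower-index medium gives no phase shift.
Exactly one π shift → a net half-wave offset.
For strong reflection here: 2 n t = (m + ½) λ.
λ = 2 n t / (m + ½). The third-longest wavelength is m = 2: λ = 2 × 2.33 × 258 / 2.50 = 481 nm.

481 nm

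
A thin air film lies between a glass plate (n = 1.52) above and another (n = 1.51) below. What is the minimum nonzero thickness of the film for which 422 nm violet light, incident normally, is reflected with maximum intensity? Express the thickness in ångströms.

Top surface (1.52 → 1.0): reflection off a lower-index medium gives no phase shift.
Bottom surface (1.0 → 1.51): reflection off a higher-index medium gives a half-wave phase shift.
The two reflections differ by half a wavelength.
With one net inversion, constructive interference in reflection requires 2 n t = (m + ½) λ.
Minimum at m = 0: t = λ / (4 n) = 422 / (4 × 1.0) = 106 nm.

1055 Å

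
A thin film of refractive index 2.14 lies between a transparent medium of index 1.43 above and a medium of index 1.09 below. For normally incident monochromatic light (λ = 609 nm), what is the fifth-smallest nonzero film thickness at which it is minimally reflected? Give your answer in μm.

At the upper boundary (n = 1.43 to n = 2.14) the reflected ray undergoes a half-wave phase shift.
Bottom surface (2.14 → 1.09): reflection off a lower-index medium gives no phase shift.
Net: one phase inversion between the two reflected rays.
With one net inversion, destructive interference in reflection requires 2 n t = m λ.
The fifth-smallest nonzero thickness corresponds to m = 5: t = m λ / (2 n) = 5.00 × 609 / (2 × 2.14) = 711 nm.

0.711 μm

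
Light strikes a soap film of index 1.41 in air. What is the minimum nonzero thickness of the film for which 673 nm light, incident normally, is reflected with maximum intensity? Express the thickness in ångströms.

Ray reflecting at the top interface goes from n = 1.0 toward n = 1.41: a half-wave phase shift.
At the lower boundary (n = 1.41 to n = 1.0) the reflected ray undergoes no phase shift.
The two reflections differ by half a wavelength.
For bright reflection here: 2 n t = (m + ½) λ.
Minimum at m = 0: t = λ / (4 n) = 673 / (4 × 1.41) = 119 nm.

1193 Å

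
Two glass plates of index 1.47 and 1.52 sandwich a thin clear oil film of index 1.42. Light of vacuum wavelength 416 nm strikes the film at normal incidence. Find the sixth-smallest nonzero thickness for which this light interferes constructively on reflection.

Top surface (1.47 → 1.42): reflection off a lower-index medium gives no phase shift.
Ray reflecting at the bottom interface goes from n = 1.42 toward n = 1.52: a half-wave phase shift.
Net: one phase inversion between the two reflected rays.
With one net inversion, constructive interference in reflection requires 2 n t = (m + ½) λ.
The sixth-smallest nonzero thickness corresponds to m = 5: t = (m + ½) λ / (2 n) = 5.50 × 416 / (2 × 1.42) = 806 nm.

806 nm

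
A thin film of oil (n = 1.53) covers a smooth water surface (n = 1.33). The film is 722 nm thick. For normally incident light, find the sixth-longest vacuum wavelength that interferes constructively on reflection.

At the upper boundary (n = 1.0 to n = 1.53) the reflected ray undergoes a half-wave phase shift.
Bottom surface (1.53 → 1.33): reflection off a lower-index medium gives no phase shift.
Exactly one π shift → a net half-wave offset.
For strong reflection here: 2 n t = (m + ½) λ.
λ = 2 n t / (m + ½). The sixth-longest wavelength is m = 5: λ = 2 × 1.53 × 722 / 5.50 = 402 nm.

402 nm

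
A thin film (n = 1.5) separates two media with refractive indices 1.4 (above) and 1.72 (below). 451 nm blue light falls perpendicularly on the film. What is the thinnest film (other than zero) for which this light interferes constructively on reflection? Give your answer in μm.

At the upper boundary (n = 1.4 to n = 1.5) the reflected ray undergoes a half-wave phase shift.
Bottom surface (1.5 → 1.72): reflection off a higher-index medium gives a half-wave phase shift.
Zero or two π shifts → no net half-wave offset.
With no net inversion, constructive interference in reflection requires 2 n t = m λ.
Minimum nonzero at m = 1: t = λ / (2 n) = 451 / (2 × 1.5) = 150 nm.

0.150 μm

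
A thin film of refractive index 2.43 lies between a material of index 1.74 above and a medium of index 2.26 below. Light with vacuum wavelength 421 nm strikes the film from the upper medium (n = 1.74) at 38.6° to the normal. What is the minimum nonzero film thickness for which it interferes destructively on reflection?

Top surface (1.74 → 2.43): reflection off a higher-index medium gives a half-wave phase shift.
Ray reflecting at the bottom interface goes from n = 2.43 toward n = 2.26: no phase shift.
Exactly one π shift → a net half-wave offset.
With one net inversion, destructive interference in reflection requires 2 n t cos θ_r = m λ.
Snell's law: 1.74 sin 38.6° = 2.43 sin θ_r → sin θ_r = 0.447, cos θ_r = 0.895.
Minimum nonzero at m = 1: t = λ / (2 n cos θ_r) = 421 / (2 × 2.43 × 0.895) = 96.8 nm.

96.8 nm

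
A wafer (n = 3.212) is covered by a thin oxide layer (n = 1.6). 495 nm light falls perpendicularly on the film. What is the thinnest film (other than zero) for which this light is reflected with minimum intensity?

At the upper boundary (n = 1.0 to n = 1.6) the reflected ray undergoes a half-wave phase shift.
Bottom surface (1.6 → 3.212): reflection off a higher-index medium gives a half-wave phase shift.
Net: no relative phase inversion (both shifts match).
So the condition for destructive reflection is 2 n t = (m + ½) λ.
Minimum at m = 0: t = λ / (4 n) = 495 / (4 × 1.6) = 77.3 nm.

77.3 nm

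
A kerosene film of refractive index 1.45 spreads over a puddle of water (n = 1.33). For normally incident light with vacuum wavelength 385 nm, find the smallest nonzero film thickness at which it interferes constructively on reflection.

66.4 nm

At the upper boundary (n = 1.0 to n = 1.45) the reflected ray undergoes a half-wave phase shift.
Ray reflecting at the bottom interface goes from n = 1.45 toward n = 1.33: no phase shift.
The two reflections differ by half a wavelength.
With one net inversion, constructive interference in reflection requires 2 n t = (m + ½) λ.
Minimum at m = 0: t = λ / (4 n) = 385 / (4 × 1.45) = 66.4 nm.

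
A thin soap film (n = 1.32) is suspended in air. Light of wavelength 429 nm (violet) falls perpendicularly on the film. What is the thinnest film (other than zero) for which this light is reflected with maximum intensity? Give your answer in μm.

0.0813 μm

Ray reflecting at the top interface goes from n = 1.0 toward n = 1.32: a half-wave phase shift.
Ray reflecting at the bottom interface goes from n = 1.32 toward n = 1.0: no phase shift.
Net: one phase inversion between the two reflected rays.
With one net inversion, constructive interference in reflection requires 2 n t = (m + ½) λ.
Minimum at m = 0: t = λ / (4 n) = 429 / (4 × 1.32) = 81.3 nm.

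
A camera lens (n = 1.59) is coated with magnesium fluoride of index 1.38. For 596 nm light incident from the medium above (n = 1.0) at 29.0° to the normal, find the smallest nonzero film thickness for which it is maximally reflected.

Ray reflecting at the top interface goes from n = 1.0 toward n = 1.38: a half-wave phase shift.
At the lower boundary (n = 1.38 to n = 1.59) the reflected ray undergoes a half-wave phase shift.
Net: no relative phase inversion (both shifts match).
So the condition for constructive reflection is 2 n t cos θ_r = m λ.
Snell's law: 1.0 sin 29.0° = 1.38 sin θ_r → sin θ_r = 0.351, cos θ_r = 0.936.
Minimum nonzero at m = 1: t = λ / (2 n cos θ_r) = 596 / (2 × 1.38 × 0.936) = 231 nm.

231 nm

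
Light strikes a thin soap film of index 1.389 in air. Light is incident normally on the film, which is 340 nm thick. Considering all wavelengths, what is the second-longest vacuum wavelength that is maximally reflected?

630 nm

Top surface (1.0 → 1.389): reflection off a higher-index medium gives a half-wave phase shift.
At the lower boundary (n = 1.389 to n = 1.0) the reflected ray undergoes no phase shift.
Net: one phase inversion between the two reflected rays.
So the condition for constructive reflection is 2 n t = (m + ½) λ.
λ = 2 n t / (m + ½). The second-longest wavelength is m = 1: λ = 2 × 1.389 × 340 / 1.50 = 630 nm.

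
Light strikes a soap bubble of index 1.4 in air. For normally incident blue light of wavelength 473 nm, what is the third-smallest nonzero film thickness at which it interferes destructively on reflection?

507 nm

At the upper boundary (n = 1.0 to n = 1.4) the reflected ray undergoes a half-wave phase shift.
Ray reflecting at the bottom interface goes from n = 1.4 toward n = 1.0: no phase shift.
The two reflections differ by half a wavelength.
With one net inversion, destructive interference in reflection requires 2 n t = m λ.
The third-smallest nonzero thickness corresponds to m = 3: t = m λ / (2 n) = 3.00 × 473 / (2 × 1.4) = 507 nm.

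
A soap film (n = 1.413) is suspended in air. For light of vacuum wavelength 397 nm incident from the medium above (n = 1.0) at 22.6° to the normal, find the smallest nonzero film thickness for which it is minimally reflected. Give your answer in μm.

0.146 μm

At the upper boundary (n = 1.0 to n = 1.413) the reflected ray undergoes a half-wave phase shift.
At the lower boundary (n = 1.413 to n = 1.0) the reflected ray undergoes no phase shift.
Net: one phase inversion between the two reflected rays.
With one net inversion, destructive interference in reflection requires 2 n t cos θ_r = m λ.
Snell's law: 1.0 sin 22.6° = 1.413 sin θ_r → sin θ_r = 0.272, cos θ_r = 0.962.
Minimum nonzero at m = 1: t = λ / (2 n cos θ_r) = 397 / (2 × 1.413 × 0.962) = 146 nm.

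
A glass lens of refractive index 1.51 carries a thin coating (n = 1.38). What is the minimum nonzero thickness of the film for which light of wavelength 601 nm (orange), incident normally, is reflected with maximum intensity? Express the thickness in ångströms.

At the upper boundary (n = 1.0 to n = 1.38) the reflected ray undergoes a half-wave phase shift.
At the lower boundary (n = 1.38 to n = 1.51) the reflected ray undergoes a half-wave phase shift.
Zero or two π shifts → no net half-wave offset.
For bright reflection here: 2 n t = m λ.
Minimum nonzero at m = 1: t = λ / (2 n) = 601 / (2 × 1.38) = 218 nm.

2178 Å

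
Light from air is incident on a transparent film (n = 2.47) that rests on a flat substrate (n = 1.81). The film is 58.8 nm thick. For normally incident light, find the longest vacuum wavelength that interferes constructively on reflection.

581 nm

At the upper boundary (n = 1.0 to n = 2.47) the reflected ray undergoes a half-wave phase shift.
At the lower boundary (n = 2.47 to n = 1.81) the reflected ray undergoes no phase shift.
Exactly one π shift → a net half-wave offset.
For maximum reflection here: 2 n t = (m + ½) λ.
λ = 2 n t / (m + ½). The longest wavelength is m = 0: λ = 2 × 2.47 × 58.8 / 0.500 = 581 nm.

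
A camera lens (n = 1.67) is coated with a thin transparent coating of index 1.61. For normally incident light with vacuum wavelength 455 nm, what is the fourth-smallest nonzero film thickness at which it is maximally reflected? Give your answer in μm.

0.565 μm

Top surface (1.0 → 1.61): reflection off a higher-index medium gives a half-wave phase shift.
At the lower boundary (n = 1.61 to n = 1.67) the reflected ray undergoes a half-wave phase shift.
Net: no relative phase inversion (both shifts match).
For strong reflection here: 2 n t = m λ.
The fourth-smallest nonzero thickness corresponds to m = 4: t = m λ / (2 n) = 4.00 × 455 / (2 × 1.61) = 565 nm.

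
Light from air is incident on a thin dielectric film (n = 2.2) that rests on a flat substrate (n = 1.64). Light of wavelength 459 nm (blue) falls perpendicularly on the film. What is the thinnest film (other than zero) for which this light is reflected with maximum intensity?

52.2 nm

Top surface (1.0 → 2.2): reflection off a higher-index medium gives a half-wave phase shift.
Bottom surface (2.2 → 1.64): reflection off a lower-index medium gives no phase shift.
Net: one phase inversion between the two reflected rays.
So the condition for constructive reflection is 2 n t = (m + ½) λ.
Minimum at m = 0: t = λ / (4 n) = 459 / (4 × 2.2) = 52.2 nm.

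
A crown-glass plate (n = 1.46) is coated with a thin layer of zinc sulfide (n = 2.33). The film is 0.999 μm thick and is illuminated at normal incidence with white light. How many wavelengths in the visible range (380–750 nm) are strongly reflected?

Ray reflecting at the top interface goes from n = 1.0 toward n = 2.33: a half-wave phase shift.
Ray reflecting at the bottom interface goes from n = 2.33 toward n = 1.46: no phase shift.
Exactly one π shift → a net half-wave offset.
With one net inversion, constructive interference in reflection requires 2 n t = (m + ½) λ.
λ = 2 n t / (m + ½) = 4655 / (m + ½) nm.
m=5: 846 nm (IR); m=6: 716 nm (visible); m=7: 621 nm (visible); m=8: 548 nm (visible); m=9: 490 nm (visible); m=10: 443 nm (visible); m=11: 405 nm (visible); m=12: 372 nm (UV).

6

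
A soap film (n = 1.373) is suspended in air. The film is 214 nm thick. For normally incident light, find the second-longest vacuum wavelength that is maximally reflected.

392 nm

Top surface (1.0 → 1.373): reflection off a higher-index medium gives a half-wave phase shift.
Ray reflecting at the bottom interface goes from n = 1.373 toward n = 1.0: no phase shift.
Exactly one π shift → a net half-wave offset.
With one net inversion, constructive interference in reflection requires 2 n t = (m + ½) λ.
λ = 2 n t / (m + ½). The second-longest wavelength is m = 1: λ = 2 × 1.373 × 214 / 1.50 = 392 nm.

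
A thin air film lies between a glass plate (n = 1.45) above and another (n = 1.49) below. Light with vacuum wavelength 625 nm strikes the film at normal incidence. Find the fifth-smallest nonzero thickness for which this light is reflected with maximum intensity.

Top surface (1.45 → 1.0): reflection off a lower-index medium gives no phase shift.
At the lower boundary (n = 1.0 to n = 1.49) the reflected ray undergoes a half-wave phase shift.
Exactly one π shift → a net half-wave offset.
For bright reflection here: 2 n t = (m + ½) λ.
The fifth-smallest nonzero thickness corresponds to m = 4: t = (m + ½) λ / (2 n) = 4.50 × 625 / (2 × 1.0) = 1406 nm.

1406 nm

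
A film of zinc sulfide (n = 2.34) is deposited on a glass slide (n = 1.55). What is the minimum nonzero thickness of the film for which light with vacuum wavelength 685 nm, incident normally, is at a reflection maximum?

73.2 nm

Top surface (1.0 → 2.34): reflection off a higher-index medium gives a half-wave phase shift.
Bottom surface (2.34 → 1.55): reflection off a lower-index medium gives no phase shift.
Net: one phase inversion between the two reflected rays.
With one net inversion, constructive interference in reflection requires 2 n t = (m + ½) λ.
Minimum at m = 0: t = λ / (4 n) = 685 / (4 × 2.34) = 73.2 nm.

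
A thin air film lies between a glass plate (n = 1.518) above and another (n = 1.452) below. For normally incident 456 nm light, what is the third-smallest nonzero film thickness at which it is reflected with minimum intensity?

Top surface (1.518 → 1.0): reflection off a lower-index medium gives no phase shift.
At the lower boundary (n = 1.0 to n = 1.452) the reflected ray undergoes a half-wave phase shift.
Exactly one π shift → a net half-wave offset.
So the condition for destructive reflection is 2 n t = m λ.
The third-smallest nonzero thickness corresponds to m = 3: t = m λ / (2 n) = 3.00 × 456 / (2 × 1.0) = 684 nm.

684 nm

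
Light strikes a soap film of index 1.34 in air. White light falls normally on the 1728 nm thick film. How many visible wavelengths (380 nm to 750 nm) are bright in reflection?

Top surface (1.0 → 1.34): reflection off a higher-index medium gives a half-wave phase shift.
At the lower boundary (n = 1.34 to n = 1.0) the reflected ray undergoes no phase shift.
Net: one phase inversion between the two reflected rays.
With one net inversion, constructive interference in reflection requires 2 n t = (m + ½) λ.
λ = 2 n t / (m + ½) = 4631 / (m + ½) nm.
m=5: 842 nm (IR); m=6: 712 nm (visible); m=7: 617 nm (visible); m=8: 545 nm (visible); m=9: 487 nm (visible); m=10: 441 nm (visible); m=11: 403 nm (visible); m=12: 370 nm (UV).

6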